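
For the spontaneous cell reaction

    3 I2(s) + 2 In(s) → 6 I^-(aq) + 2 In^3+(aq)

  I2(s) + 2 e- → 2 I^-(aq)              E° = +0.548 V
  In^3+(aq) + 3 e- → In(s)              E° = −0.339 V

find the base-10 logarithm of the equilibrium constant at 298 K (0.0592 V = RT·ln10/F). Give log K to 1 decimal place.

log K = 89.9

The I₂/I⁻ couple is reduced (cathode); E°cell = +0.548 − (−0.339) = +0.887 V with n = 6.
At equilibrium E = 0, so log K = nE°cell / 0.0592 = (6)(+0.887) / 0.0592 = 89.9.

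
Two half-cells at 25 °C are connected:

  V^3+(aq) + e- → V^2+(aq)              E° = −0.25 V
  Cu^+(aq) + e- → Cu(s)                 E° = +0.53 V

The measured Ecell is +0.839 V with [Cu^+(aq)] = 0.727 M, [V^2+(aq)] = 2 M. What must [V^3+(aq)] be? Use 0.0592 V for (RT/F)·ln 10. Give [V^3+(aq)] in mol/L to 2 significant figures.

0.15 M

With Cu⁺/Cu at the cathode and V³⁺/V²⁺ at the anode, E°cell = +0.53 − (−0.25) = +0.78 V (n = 1).
Rearranging E = E° − (0.0592/n)·log Q gives log Q = 1(+0.78 − (+0.839))/0.0592 = −0.997.
Balancing electrons gives Cu^+(aq) + V^2+(aq) → Cu(s) + V^3+(aq); thus Q = [V^3+(aq)] / ([Cu^+(aq)]·[V^2+(aq)]).
Solving for the unknown gives log [V^3+(aq)] = −0.834, so [V^3+(aq)] ≈ 0.15 M.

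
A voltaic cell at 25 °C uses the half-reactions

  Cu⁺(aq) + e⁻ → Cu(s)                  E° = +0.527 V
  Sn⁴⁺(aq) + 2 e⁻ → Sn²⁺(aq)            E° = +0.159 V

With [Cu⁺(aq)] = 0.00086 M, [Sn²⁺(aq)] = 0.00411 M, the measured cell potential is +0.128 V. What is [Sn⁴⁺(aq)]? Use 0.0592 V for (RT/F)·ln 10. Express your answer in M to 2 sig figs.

0.39 M

The Cu⁺/Cu couple has the larger reduction potential, so it is the cathode: E°cell = +0.527 − (+0.159) = +0.368 V and n = 2.
Since E = E° − (0.0592/n)·log Q, log Q = n(E° − E)/0.0592 = 8.108.
The balanced reaction is 2 Cu⁺(aq) + Sn²⁺(aq) → 2 Cu(s) + Sn⁴⁺(aq), so Q = [Sn⁴⁺(aq)] / ([Cu⁺(aq)]^2·[Sn²⁺(aq)]).
Solving for the unknown gives log [Sn⁴⁺(aq)] = −0.409, so [Sn⁴⁺(aq)] ≈ 0.39 M.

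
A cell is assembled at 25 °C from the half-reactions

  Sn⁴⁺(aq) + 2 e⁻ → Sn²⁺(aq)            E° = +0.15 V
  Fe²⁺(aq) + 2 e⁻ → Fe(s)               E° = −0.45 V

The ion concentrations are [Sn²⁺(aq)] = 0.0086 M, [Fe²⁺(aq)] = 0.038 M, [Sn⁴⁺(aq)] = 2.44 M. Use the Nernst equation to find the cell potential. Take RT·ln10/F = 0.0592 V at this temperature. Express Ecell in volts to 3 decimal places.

+0.715 V

Sn⁴⁺/Sn²⁺ is reduced (cathode, E° = +0.15 V) and Fe²⁺/Fe is oxidized (anode).
E°cell = +0.15 − (−0.45) = +0.60 V, with n = 2 electrons transferred.
The balanced reaction is Sn⁴⁺(aq) + Fe(s) → Sn²⁺(aq) + Fe²⁺(aq), so Q = ([Sn²⁺(aq)]·[Fe²⁺(aq)]) / [Sn⁴⁺(aq)] = 0.000134 and log Q = −3.873.
E = E° − (0.0592/n)·log Q = +0.60 − (0.0592/2)(−3.873) = +0.715 V.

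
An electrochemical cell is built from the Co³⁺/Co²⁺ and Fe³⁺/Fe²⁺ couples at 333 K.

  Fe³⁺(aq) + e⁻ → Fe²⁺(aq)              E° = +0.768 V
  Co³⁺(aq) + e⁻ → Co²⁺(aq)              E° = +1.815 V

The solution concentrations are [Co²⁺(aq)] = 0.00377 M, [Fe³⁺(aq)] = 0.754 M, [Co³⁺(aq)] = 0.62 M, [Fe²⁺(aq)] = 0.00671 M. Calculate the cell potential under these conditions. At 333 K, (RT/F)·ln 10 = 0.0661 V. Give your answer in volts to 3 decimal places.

+1.058 V

The Co³⁺/Co²⁺ couple has the more positive E°, so it is the cathode; Fe³⁺/Fe²⁺ is the anode.
E°cell = E°cat − E°an = +1.815 − (+0.768) = +1.047 V; n = 1.
The balanced reaction is Co³⁺(aq) + Fe²⁺(aq) → Co²⁺(aq) + Fe³⁺(aq), so Q = ([Co²⁺(aq)]·[Fe³⁺(aq)]) / ([Co³⁺(aq)]·[Fe²⁺(aq)]) = 0.683 and log Q = −0.165.
By the Nernst equation, E = +1.047 − (0.0661/1)·(−0.165) = +1.058 V.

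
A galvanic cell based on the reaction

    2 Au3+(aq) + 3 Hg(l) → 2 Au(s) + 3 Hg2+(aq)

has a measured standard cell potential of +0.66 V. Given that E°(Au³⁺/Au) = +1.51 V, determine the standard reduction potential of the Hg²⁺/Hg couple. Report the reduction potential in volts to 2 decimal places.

In the reaction as written the Au³⁺/Au couple is reduced (cathode) and Hg²⁺/Hg is oxidized (anode), so E°cell = E°(Au³⁺/Au) − E°(Hg²⁺/Hg).
E°(Hg²⁺/Hg) = E°(cathode) − E°cell = +1.51 − (+0.66) = +0.85 V.

+0.85 V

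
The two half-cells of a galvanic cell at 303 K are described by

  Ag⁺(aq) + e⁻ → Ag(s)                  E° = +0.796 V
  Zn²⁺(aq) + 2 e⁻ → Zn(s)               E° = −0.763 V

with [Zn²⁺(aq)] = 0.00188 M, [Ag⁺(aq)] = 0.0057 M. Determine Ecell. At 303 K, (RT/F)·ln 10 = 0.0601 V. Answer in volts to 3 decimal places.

+1.506 V

Ag⁺/Ag is reduced (cathode, E° = +0.796 V) and Zn²⁺/Zn is oxidized (anode).
E°cell = E°cat − E°an = +0.796 − (−0.763) = +1.559 V; n = 2.
For the overall reaction 2 Ag⁺(aq) + Zn(s) → 2 Ag(s) + Zn²⁺(aq), Q = [Zn²⁺(aq)] / [Ag⁺(aq)]^2 = 57.9, giving log Q = 1.762.
E = E° − (0.0601/n)·log Q = +1.559 − (0.0601/2)(1.762) = +1.506 V.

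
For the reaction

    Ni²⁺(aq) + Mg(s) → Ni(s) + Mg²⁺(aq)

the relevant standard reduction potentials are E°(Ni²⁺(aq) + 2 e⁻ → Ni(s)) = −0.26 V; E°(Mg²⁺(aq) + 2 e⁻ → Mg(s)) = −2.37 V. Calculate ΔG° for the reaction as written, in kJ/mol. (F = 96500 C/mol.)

In the reaction as written Ni²⁺(aq) is reduced, so the Ni²⁺/Ni couple is the cathode and Mg²⁺/Mg is the anode.
E°cell = −0.26 − (−2.37) = +2.11 V; balancing electrons gives n = 2.
ΔG° = −nFE°cell = −(2)(96500)(+2.11) J/mol = −407 kJ/mol.

−407 kJ/mol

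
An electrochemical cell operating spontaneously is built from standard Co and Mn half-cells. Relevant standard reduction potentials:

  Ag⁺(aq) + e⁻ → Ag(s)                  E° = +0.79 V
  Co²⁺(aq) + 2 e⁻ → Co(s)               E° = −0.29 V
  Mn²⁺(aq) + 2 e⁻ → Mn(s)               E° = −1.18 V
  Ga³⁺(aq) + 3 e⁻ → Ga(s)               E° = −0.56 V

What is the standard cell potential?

The Co²⁺/Co couple has the higher E°, so Co ion is reduced (cathode) and Mn is oxidized (anode).
E°cell = E°(cathode) − E°(anode) = −0.29 − (−1.18) = +0.89 V.

+0.89 V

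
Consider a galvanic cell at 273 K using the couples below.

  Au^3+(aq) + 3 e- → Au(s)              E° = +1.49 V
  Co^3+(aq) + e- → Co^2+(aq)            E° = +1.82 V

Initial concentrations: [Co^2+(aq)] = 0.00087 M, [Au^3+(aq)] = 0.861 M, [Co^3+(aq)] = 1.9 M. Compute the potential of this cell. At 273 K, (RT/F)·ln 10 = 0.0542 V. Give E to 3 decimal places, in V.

Co³⁺/Co²⁺ is reduced (cathode, E° = +1.82 V) and Au³⁺/Au is oxidized (anode).
E°cell = +1.82 − (+1.49) = +0.33 V, with n = 3 electrons transferred.
Balancing gives 3 Co^3+(aq) + Au(s) → 3 Co^2+(aq) + Au^3+(aq); hence Q = ([Co^2+(aq)]^3·[Au^3+(aq)]) / [Co^3+(aq)]^3 = 8.27×10^−11 (log Q = −10.083).
E = E° − (0.0542/n)·log Q = +0.33 − (0.0542/3)(−10.083) = +0.512 V.

+0.512 V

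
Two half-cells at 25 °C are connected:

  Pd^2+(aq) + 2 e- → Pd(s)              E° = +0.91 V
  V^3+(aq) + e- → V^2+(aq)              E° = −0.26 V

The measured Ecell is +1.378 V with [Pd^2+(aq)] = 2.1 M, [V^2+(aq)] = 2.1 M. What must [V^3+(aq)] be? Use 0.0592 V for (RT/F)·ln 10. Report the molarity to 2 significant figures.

0.00093 M

Pd²⁺/Pd is the cathode (higher E°); E°cell = +0.91 − (−0.26) = +1.17 V with n = 2.
Since E = E° − (0.0592/n)·log Q, log Q = n(E° − E)/0.0592 = −7.027.
Balancing electrons gives Pd^2+(aq) + 2 V^2+(aq) → Pd(s) + 2 V^3+(aq); thus Q = [V^3+(aq)]^2 / ([Pd^2+(aq)]·[V^2+(aq)]^2).
Solving for the unknown gives log [V^3+(aq)] = −3.030, so [V^3+(aq)] ≈ 0.00093 M.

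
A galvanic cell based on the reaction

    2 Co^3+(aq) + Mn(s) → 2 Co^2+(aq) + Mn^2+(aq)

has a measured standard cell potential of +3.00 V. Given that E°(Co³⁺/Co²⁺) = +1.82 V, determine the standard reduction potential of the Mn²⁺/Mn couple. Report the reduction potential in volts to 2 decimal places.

−1.18 V

In the reaction as written the Co³⁺/Co²⁺ couple is reduced (cathode) and Mn²⁺/Mn is oxidized (anode), so E°cell = E°(Co³⁺/Co²⁺) − E°(Mn²⁺/Mn).
E°(Mn²⁺/Mn) = E°(cathode) − E°cell = +1.82 − (+3.00) = −1.18 V.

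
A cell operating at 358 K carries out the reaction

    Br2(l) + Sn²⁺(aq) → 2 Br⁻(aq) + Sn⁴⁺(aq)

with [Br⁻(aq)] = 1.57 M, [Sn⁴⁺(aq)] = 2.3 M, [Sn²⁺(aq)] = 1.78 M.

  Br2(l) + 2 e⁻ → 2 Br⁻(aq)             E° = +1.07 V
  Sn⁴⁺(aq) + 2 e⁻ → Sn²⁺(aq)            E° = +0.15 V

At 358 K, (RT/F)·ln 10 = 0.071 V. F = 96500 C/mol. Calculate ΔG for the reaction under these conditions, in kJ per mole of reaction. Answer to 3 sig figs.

−174 kJ/mol

E°cell = +1.07 − (+0.15) = +0.92 V; the balanced reaction transfers n = 2 electrons.
The reaction quotient is ([Br⁻(aq)]^2·[Sn⁴⁺(aq)]) / [Sn²⁺(aq)] = 3.18; by Nernst, E = +0.92 − (0.071/2)(0.503) = +0.9021 V.
Then ΔG = −nFE = −2 × 96500 × +0.9021 J/mol = −174 kJ/mol.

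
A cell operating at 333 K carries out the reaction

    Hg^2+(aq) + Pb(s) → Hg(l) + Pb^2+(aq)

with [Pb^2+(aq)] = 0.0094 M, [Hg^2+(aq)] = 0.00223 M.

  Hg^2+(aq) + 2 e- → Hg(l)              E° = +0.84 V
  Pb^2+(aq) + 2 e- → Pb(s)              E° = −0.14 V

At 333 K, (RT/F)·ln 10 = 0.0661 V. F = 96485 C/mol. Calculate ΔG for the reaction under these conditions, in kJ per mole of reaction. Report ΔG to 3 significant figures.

The standard cell potential is +0.84 − (−0.14) = +0.98 V, with n = 2 electrons in the balanced equation.
Q = [Pb^2+(aq)] / [Hg^2+(aq)] = 4.22, so log Q = 0.625 and E = +0.98 − (0.0661/2)(0.625) = +0.9593 V.
Then ΔG = −nFE = −2 × 96485 × +0.9593 J/mol = −185 kJ/mol.

−185 kJ/mol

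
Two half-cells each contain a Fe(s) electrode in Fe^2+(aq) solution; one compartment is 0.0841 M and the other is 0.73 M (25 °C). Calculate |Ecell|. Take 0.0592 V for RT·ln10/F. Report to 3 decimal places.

0.028 V

For a concentration cell E°cell = 0, since both electrodes use the same couple.
The compartment with the higher Fe^2+(aq) concentration (0.73 M) acts as the cathode; ions are reduced there and produced at the dilute (0.0841 M) anode.
With n = 2, Ecell = −(0.0592/2)·log([dilute]/[conc]) = −(0.0592/2)·log(0.0841/0.73) = +0.028 V.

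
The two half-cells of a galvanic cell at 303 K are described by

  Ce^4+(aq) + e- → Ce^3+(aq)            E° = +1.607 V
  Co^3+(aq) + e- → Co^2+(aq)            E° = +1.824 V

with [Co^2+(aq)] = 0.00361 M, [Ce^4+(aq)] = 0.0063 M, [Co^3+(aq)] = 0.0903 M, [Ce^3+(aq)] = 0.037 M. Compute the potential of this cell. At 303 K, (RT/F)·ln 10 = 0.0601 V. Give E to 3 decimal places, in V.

Since E°(Co³⁺/Co²⁺) > E°(Ce⁴⁺/Ce³⁺), Co³⁺/Co²⁺ serves as the cathode.
E°cell = +1.824 − (+1.607) = +0.217 V, with n = 1 electron transferred.
For the overall reaction Co^3+(aq) + Ce^3+(aq) → Co^2+(aq) + Ce^4+(aq), Q = ([Co^2+(aq)]·[Ce^4+(aq)]) / ([Co^3+(aq)]·[Ce^3+(aq)]) = 0.00681, giving log Q = −2.167.
E = E° − (0.0601/n)·log Q = +0.217 − (0.0601/1)(−2.167) = +0.347 V.

+0.347 V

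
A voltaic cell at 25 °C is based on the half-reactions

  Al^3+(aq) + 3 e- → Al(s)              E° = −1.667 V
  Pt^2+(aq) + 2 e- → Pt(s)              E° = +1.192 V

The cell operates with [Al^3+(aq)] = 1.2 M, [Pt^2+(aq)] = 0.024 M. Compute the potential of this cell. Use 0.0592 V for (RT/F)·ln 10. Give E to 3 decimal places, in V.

+2.809 V

Since E°(Pt²⁺/Pt) > E°(Al³⁺/Al), Pt²⁺/Pt serves as the cathode.
E°cell = E°cat − E°an = +1.192 − (−1.667) = +2.859 V; n = 6.
Balancing gives 3 Pt^2+(aq) + 2 Al(s) → 3 Pt(s) + 2 Al^3+(aq); hence Q = [Al^3+(aq)]^2 / [Pt^2+(aq)]^3 = 1.04×10^5 (log Q = 5.018).
Applying E = E° − (RT ln10/nF)·log Q gives +2.859 − (0.0592/6)(5.018) = +2.809 V.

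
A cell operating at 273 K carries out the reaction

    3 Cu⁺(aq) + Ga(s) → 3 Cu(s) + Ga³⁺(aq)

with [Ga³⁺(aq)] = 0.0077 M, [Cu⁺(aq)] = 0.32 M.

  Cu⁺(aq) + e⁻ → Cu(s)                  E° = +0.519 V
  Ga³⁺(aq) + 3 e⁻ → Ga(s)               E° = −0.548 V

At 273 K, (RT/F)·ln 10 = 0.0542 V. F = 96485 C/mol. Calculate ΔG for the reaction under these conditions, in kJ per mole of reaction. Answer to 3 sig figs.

The standard cell potential is +0.519 − (−0.548) = +1.067 V, with n = 3 electrons in the balanced equation.
The reaction quotient is [Ga³⁺(aq)] / [Cu⁺(aq)]^3 = 0.235; by Nernst, E = +1.067 − (0.0542/3)(−0.629) = +1.0784 V.
Then ΔG = −nFE = −3 × 96485 × +1.0784 J/mol = −312 kJ/mol.

−312 kJ/mol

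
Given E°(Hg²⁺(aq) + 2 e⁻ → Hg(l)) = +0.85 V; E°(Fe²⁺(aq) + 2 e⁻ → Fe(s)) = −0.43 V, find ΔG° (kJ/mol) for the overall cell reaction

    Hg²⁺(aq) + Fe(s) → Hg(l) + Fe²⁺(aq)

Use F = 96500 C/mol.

In the reaction as written Hg²⁺(aq) is reduced, so the Hg²⁺/Hg couple is the cathode and Fe²⁺/Fe is the anode.
E°cell = +0.85 − (−0.43) = +1.28 V; balancing electrons gives n = 2.
ΔG° = −nFE°cell = −(2)(96500)(+1.28) J/mol = −247 kJ/mol.

−247 kJ/mol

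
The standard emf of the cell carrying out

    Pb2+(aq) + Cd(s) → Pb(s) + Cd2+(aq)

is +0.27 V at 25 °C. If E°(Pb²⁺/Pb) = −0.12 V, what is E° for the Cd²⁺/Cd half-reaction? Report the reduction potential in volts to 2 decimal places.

In the reaction as written the Pb²⁺/Pb couple is reduced (cathode) and Cd²⁺/Cd is oxidized (anode), so E°cell = E°(Pb²⁺/Pb) − E°(Cd²⁺/Cd).
E°(Cd²⁺/Cd) = E°(cathode) − E°cell = −0.12 − (+0.27) = −0.39 V.

−0.39 V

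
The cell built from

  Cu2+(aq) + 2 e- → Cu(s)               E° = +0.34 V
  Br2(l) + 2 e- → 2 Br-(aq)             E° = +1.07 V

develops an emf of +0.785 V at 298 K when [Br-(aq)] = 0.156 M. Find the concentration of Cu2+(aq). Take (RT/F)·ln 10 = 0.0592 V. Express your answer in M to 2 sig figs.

The Br₂/Br⁻ couple has the larger reduction potential, so it is the cathode: E°cell = +1.07 − (+0.34) = +0.73 V and n = 2.
Since E = E° − (0.0592/n)·log Q, log Q = n(E° − E)/0.0592 = −1.858.
The balanced reaction is Br2(l) + Cu(s) → 2 Br-(aq) + Cu2+(aq), so Q = [Br-(aq)]^2·[Cu2+(aq)].
Solving for the unknown gives log [Cu2+(aq)] = −0.244, so [Cu2+(aq)] ≈ 0.57 M.

0.57 M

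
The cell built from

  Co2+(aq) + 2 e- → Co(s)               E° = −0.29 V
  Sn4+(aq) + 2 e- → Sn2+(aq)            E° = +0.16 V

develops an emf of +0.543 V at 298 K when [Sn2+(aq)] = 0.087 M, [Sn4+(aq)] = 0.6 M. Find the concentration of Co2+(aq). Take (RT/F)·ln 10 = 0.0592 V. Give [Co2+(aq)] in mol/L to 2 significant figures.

Sn⁴⁺/Sn²⁺ is the cathode (higher E°); E°cell = +0.16 − (−0.29) = +0.45 V with n = 2.
Since E = E° − (0.0592/n)·log Q, log Q = n(E° − E)/0.0592 = −3.142.
Balancing electrons gives Sn4+(aq) + Co(s) → Sn2+(aq) + Co2+(aq); thus Q = ([Sn2+(aq)]·[Co2+(aq)]) / [Sn4+(aq)].
Isolating [Co2+(aq)] in Q = 10^{−3.142} yields log [Co2+(aq)] = −2.303, i.e. 0.0050 M.

0.0050 M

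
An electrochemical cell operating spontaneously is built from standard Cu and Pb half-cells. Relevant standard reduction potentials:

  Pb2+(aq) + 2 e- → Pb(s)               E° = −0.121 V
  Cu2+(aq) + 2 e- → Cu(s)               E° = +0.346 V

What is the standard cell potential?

+0.467 V

The Cu²⁺/Cu couple has the higher E°, so Cu ion is reduced (cathode) and Pb is oxidized (anode).
E°cell = E°(cathode) − E°(anode) = +0.346 − (−0.121) = +0.467 V.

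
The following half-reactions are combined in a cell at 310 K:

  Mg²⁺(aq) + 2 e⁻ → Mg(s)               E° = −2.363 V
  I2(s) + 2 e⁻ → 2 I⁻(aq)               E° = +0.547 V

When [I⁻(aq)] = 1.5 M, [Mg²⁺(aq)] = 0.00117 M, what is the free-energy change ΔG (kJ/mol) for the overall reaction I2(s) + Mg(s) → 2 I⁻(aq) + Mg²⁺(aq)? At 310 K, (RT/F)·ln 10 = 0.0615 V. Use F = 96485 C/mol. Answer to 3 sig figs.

With I₂/I⁻ reduced at the cathode, E°cell = +0.547 − (−2.363) = +2.910 V and n = 2.
Here Q = [I⁻(aq)]^2·[Mg²⁺(aq)] = 0.00263 (log Q = −2.580), giving E = +2.910 − (0.0615/2)·(−2.580) = +2.9893 V.
Then ΔG = −nFE = −2 × 96485 × +2.9893 J/mol = −577 kJ/mol.

−577 kJ/mol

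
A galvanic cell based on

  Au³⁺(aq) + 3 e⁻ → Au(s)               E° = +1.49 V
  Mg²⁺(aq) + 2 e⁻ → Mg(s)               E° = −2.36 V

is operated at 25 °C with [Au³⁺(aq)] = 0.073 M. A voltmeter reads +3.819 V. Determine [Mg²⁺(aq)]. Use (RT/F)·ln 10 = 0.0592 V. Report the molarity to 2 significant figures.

Au³⁺/Au is the cathode (higher E°); E°cell = +1.49 − (−2.36) = +3.85 V with n = 6.
Since E = E° − (0.0592/n)·log Q, log Q = n(E° − E)/0.0592 = 3.142.
The balanced reaction is 2 Au³⁺(aq) + 3 Mg(s) → 2 Au(s) + 3 Mg²⁺(aq), so Q = [Mg²⁺(aq)]^3 / [Au³⁺(aq)]^2.
Solving for the unknown gives log [Mg²⁺(aq)] = 0.290, so [Mg²⁺(aq)] ≈ 1.9 M.

1.9 M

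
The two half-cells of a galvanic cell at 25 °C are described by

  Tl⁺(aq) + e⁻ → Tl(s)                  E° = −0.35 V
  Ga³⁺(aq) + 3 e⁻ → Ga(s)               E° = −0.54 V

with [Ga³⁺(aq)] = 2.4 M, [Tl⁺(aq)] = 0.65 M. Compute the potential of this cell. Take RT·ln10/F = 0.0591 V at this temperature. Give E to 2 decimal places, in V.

+0.17 V

Tl⁺/Tl is reduced (cathode, E° = −0.35 V) and Ga³⁺/Ga is oxidized (anode).
The standard potential is −0.35 − (−0.54) = +0.19 V and the balanced reaction transfers n = 3 electrons.
The balanced reaction is 3 Tl⁺(aq) + Ga(s) → 3 Tl(s) + Ga³⁺(aq), so Q = [Ga³⁺(aq)] / [Tl⁺(aq)]^3 = 8.74 and log Q = 0.941.
Applying E = E° − (RT ln10/nF)·log Q gives +0.19 − (0.0591/3)(0.941) = +0.17 V.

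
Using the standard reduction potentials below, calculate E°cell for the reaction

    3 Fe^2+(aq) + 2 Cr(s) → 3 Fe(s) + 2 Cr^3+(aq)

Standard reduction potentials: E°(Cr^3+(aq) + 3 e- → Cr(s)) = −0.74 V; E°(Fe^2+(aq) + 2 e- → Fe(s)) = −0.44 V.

Fe^2+(aq) gains electrons, so the Fe²⁺/Fe couple is the cathode; the Cr³⁺/Cr couple is the anode.
E°cell = E°(cathode) − E°(anode) = −0.44 − (−0.74) = +0.30 V.

+0.30 V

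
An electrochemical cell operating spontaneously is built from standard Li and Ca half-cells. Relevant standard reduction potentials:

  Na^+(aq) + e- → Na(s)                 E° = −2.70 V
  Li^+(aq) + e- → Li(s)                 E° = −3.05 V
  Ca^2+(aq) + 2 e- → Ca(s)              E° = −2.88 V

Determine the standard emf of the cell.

Of the two couples in this cell, the one with the more positive reduction potential is reduced at the cathode: here that is Ca²⁺/Ca (−2.88 V); Li⁺/Li (−3.05 V) is the anode.
E°cell = E°(cathode) − E°(anode) = −2.88 − (−3.05) = +0.17 V.

+0.17 V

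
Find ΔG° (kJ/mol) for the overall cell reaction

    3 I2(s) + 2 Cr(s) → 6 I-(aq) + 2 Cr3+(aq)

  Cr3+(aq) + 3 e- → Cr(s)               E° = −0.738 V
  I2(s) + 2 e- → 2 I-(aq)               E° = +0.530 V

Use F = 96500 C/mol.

−734 kJ/mol

In the reaction as written I2(s) is reduced, so the I₂/I⁻ couple is the cathode and Cr³⁺/Cr is the anode.
E°cell = +0.530 − (−0.738) = +1.268 V; balancing electrons gives n = 6.
ΔG° = −nFE°cell = −(6)(96500)(+1.268) J/mol = −734 kJ/mol.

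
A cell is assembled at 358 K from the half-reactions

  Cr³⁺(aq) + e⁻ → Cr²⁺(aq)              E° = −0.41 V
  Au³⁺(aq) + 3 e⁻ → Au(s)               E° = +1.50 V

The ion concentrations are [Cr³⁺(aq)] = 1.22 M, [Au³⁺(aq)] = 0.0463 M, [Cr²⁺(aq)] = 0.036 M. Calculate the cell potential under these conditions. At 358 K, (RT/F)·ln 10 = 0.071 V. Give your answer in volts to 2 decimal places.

Since E°(Au³⁺/Au) > E°(Cr³⁺/Cr²⁺), Au³⁺/Au serves as the cathode.
E°cell = +1.50 − (−0.41) = +1.91 V, with n = 3 electrons transferred.
For the overall reaction Au³⁺(aq) + 3 Cr²⁺(aq) → Au(s) + 3 Cr³⁺(aq), Q = [Cr³⁺(aq)]^3 / ([Au³⁺(aq)]·[Cr²⁺(aq)]^3) = 8.41×10^5, giving log Q = 5.925.
Applying E = E° − (RT ln10/nF)·log Q gives +1.91 − (0.071/3)(5.925) = +1.77 V.

+1.77 V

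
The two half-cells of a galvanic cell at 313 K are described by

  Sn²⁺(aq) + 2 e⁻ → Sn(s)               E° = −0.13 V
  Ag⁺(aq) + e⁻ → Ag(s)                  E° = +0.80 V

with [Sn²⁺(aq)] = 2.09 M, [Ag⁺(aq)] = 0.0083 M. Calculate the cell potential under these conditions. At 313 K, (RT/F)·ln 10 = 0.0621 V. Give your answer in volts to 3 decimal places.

Since E°(Ag⁺/Ag) > E°(Sn²⁺/Sn), Ag⁺/Ag serves as the cathode.
The standard potential is +0.80 − (−0.13) = +0.93 V and the balanced reaction transfers n = 2 electrons.
For the overall reaction 2 Ag⁺(aq) + Sn(s) → 2 Ag(s) + Sn²⁺(aq), Q = [Sn²⁺(aq)] / [Ag⁺(aq)]^2 = 3.03×10^4, giving log Q = 4.482.
E = E° − (0.0621/n)·log Q = +0.93 − (0.0621/2)(4.482) = +0.791 V.

+0.791 V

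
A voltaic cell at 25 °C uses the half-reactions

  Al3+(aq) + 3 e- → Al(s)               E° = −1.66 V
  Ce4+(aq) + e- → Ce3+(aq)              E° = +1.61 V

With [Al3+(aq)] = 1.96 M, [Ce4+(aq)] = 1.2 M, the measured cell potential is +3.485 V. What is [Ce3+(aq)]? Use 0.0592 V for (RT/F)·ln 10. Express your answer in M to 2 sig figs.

Ce⁴⁺/Ce³⁺ is the cathode (higher E°); E°cell = +1.61 − (−1.66) = +3.27 V with n = 3.
From the Nernst equation, log Q = n(E° − E)/0.0592 = 3·(+3.27 − (+3.485))/0.0592 = −10.895.
The balanced reaction is 3 Ce4+(aq) + Al(s) → 3 Ce3+(aq) + Al3+(aq), so Q = ([Ce3+(aq)]^3·[Al3+(aq)]) / [Ce4+(aq)]^3.
Isolating [Ce3+(aq)] in Q = 10^{−10.895} yields log [Ce3+(aq)] = −3.650, i.e. 0.00022 M.

0.00022 M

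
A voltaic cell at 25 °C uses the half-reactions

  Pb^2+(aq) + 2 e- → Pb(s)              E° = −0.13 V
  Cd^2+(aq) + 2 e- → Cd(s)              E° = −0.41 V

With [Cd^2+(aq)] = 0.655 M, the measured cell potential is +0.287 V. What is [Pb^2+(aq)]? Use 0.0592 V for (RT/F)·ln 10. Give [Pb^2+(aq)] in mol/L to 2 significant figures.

1.1 M

Pb²⁺/Pb is the cathode (higher E°); E°cell = −0.13 − (−0.41) = +0.28 V with n = 2.
Rearranging E = E° − (0.0592/n)·log Q gives log Q = 2(+0.28 − (+0.287))/0.0592 = −0.236.
The balanced reaction is Pb^2+(aq) + Cd(s) → Pb(s) + Cd^2+(aq), so Q = [Cd^2+(aq)] / [Pb^2+(aq)].
Isolating [Pb^2+(aq)] in Q = 10^{−0.236} yields log [Pb^2+(aq)] = 0.052, i.e. 1.1 M.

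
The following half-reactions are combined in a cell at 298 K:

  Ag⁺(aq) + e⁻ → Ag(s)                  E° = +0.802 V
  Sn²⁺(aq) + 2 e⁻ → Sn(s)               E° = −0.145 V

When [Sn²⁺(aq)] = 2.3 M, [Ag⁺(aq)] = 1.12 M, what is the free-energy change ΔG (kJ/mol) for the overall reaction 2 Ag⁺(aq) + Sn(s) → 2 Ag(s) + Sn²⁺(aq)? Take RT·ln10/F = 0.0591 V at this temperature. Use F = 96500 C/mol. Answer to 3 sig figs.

With Ag⁺/Ag reduced at the cathode, E°cell = +0.802 − (−0.145) = +0.947 V and n = 2.
Q = [Sn²⁺(aq)] / [Ag⁺(aq)]^2 = 1.83, so log Q = 0.263 and E = +0.947 − (0.0591/2)(0.263) = +0.9392 V.
Then ΔG = −nFE = −2 × 96500 × +0.9392 J/mol = −181 kJ/mol.

−181 kJ/mol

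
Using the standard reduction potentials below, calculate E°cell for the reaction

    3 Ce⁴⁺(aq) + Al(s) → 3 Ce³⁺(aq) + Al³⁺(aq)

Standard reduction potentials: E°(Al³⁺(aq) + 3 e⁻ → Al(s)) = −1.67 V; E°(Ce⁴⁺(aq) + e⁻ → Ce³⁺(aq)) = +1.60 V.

+3.27 V

In the reaction as written, Ce⁴⁺(aq) is reduced (cathode) and Al³⁺(aq) is produced by oxidation at the anode.
E°cell = E°(cathode) − E°(anode) = +1.60 − (−1.67) = +3.27 V.
The positive value indicates the reaction is spontaneous as written.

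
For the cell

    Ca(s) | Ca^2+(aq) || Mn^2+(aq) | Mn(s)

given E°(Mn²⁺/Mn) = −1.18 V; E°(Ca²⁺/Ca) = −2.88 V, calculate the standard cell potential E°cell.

+1.70 V

By convention the left-hand electrode in cell notation is the anode (oxidation) and the right-hand electrode is the cathode (reduction).
E°cell = E°(right) − E°(left) = −1.18 − (−2.88) = +1.70 V.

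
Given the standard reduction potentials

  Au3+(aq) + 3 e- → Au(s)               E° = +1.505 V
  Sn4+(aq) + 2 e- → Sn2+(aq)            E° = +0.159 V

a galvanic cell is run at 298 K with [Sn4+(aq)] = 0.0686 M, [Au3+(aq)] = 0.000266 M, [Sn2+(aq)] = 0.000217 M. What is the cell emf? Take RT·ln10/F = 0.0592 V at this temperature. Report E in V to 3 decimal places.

+1.201 V

Au³⁺/Au is reduced (cathode, E° = +1.505 V) and Sn⁴⁺/Sn²⁺ is oxidized (anode).
E°cell = E°cat − E°an = +1.505 − (+0.159) = +1.346 V; n = 6.
For the overall reaction 2 Au3+(aq) + 3 Sn2+(aq) → 2 Au(s) + 3 Sn4+(aq), Q = [Sn4+(aq)]^3 / ([Au3+(aq)]^2·[Sn2+(aq)]^3) = 4.47×10^14, giving log Q = 14.650.
E = E° − (0.0592/n)·log Q = +1.346 − (0.0592/6)(14.650) = +1.201 V.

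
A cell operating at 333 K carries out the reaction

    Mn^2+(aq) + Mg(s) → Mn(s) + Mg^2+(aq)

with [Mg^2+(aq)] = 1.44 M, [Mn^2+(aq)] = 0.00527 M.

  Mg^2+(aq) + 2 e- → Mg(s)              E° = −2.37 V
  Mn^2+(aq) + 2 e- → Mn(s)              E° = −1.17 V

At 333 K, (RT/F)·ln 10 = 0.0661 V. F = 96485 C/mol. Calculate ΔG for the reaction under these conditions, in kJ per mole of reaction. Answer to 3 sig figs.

With Mn²⁺/Mn reduced at the cathode, E°cell = −1.17 − (−2.37) = +1.20 V and n = 2.
Q = [Mg^2+(aq)] / [Mn^2+(aq)] = 273, so log Q = 2.437 and E = +1.20 − (0.0661/2)(2.437) = +1.1195 V.
ΔG = −nFE = −(2)(96485)(+1.1195) J/mol = −216 kJ/mol.

−216 kJ/mol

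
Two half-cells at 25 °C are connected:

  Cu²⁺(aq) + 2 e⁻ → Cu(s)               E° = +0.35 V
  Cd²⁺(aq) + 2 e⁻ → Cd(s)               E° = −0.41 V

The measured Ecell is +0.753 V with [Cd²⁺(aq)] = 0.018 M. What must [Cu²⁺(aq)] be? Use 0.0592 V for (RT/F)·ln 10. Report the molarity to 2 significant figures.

0.010 M

Cu²⁺/Cu is the cathode (higher E°); E°cell = +0.35 − (−0.41) = +0.76 V with n = 2.
From the Nernst equation, log Q = n(E° − E)/0.0592 = 2·(+0.76 − (+0.753))/0.0592 = 0.236.
For Cu²⁺(aq) + Cd(s) → Cu(s) + Cd²⁺(aq), the reaction quotient is Q = [Cd²⁺(aq)] / [Cu²⁺(aq)].
Solving for the unknown gives log [Cu²⁺(aq)] = −1.981, so [Cu²⁺(aq)] ≈ 0.010 M.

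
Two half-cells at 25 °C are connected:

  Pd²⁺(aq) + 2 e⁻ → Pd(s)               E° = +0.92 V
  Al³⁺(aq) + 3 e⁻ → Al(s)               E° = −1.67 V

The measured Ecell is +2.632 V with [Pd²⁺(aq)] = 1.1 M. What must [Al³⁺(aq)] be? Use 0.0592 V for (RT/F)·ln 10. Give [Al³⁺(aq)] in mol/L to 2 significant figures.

0.0086 M

The Pd²⁺/Pd couple has the larger reduction potential, so it is the cathode: E°cell = +0.92 − (−1.67) = +2.59 V and n = 6.
Rearranging E = E° − (0.0592/n)·log Q gives log Q = 6(+2.59 − (+2.632))/0.0592 = −4.257.
Balancing electrons gives 3 Pd²⁺(aq) + 2 Al(s) → 3 Pd(s) + 2 Al³⁺(aq); thus Q = [Al³⁺(aq)]^2 / [Pd²⁺(aq)]^3.
Isolating [Al³⁺(aq)] in Q = 10^{−4.257} yields log [Al³⁺(aq)] = −2.066, i.e. 0.0086 M.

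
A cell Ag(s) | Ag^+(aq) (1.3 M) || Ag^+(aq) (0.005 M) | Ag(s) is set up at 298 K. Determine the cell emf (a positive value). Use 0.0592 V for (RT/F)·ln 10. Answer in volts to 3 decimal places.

0.143 V

For a concentration cell E°cell = 0, since both electrodes use the same couple.
The compartment with the higher Ag^+(aq) concentration (1.3 M) acts as the cathode; ions are reduced there and produced at the dilute (0.005 M) anode.
With n = 1, Ecell = −(0.0592/1)·log([dilute]/[conc]) = −(0.0592/1)·log(0.005/1.3) = +0.143 V.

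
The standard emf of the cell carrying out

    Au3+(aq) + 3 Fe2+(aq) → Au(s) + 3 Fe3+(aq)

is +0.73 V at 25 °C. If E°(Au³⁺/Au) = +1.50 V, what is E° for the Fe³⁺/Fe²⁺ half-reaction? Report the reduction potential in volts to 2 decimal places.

In the reaction as written the Au³⁺/Au couple is reduced (cathode) and Fe³⁺/Fe²⁺ is oxidized (anode), so E°cell = E°(Au³⁺/Au) − E°(Fe³⁺/Fe²⁺).
E°(Fe³⁺/Fe²⁺) = E°(cathode) − E°cell = +1.50 − (+0.73) = +0.77 V.

+0.77 V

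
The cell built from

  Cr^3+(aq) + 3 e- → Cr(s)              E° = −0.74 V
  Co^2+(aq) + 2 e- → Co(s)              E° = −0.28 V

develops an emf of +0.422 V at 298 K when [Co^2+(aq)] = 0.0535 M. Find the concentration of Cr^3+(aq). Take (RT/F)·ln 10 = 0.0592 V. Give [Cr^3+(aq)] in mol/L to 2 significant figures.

The Co²⁺/Co couple has the larger reduction potential, so it is the cathode: E°cell = −0.28 − (−0.74) = +0.46 V and n = 6.
From the Nernst equation, log Q = n(E° − E)/0.0592 = 6·(+0.46 − (+0.422))/0.0592 = 3.851.
The balanced reaction is 3 Co^2+(aq) + 2 Cr(s) → 3 Co(s) + 2 Cr^3+(aq), so Q = [Cr^3+(aq)]^2 / [Co^2+(aq)]^3.
Isolating [Cr^3+(aq)] in Q = 10^{3.851} yields log [Cr^3+(aq)] = 0.018, i.e. 1.0 M.

1.0 M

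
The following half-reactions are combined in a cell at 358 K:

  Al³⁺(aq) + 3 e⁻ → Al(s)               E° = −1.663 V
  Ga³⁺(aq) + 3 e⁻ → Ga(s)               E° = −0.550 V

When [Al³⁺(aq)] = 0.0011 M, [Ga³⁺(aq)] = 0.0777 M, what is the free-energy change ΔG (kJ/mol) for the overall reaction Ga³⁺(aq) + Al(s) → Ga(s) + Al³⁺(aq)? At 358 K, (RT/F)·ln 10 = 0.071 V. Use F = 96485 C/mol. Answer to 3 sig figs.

−335 kJ/mol

The standard cell potential is −0.550 − (−1.663) = +1.113 V, with n = 3 electrons in the balanced equation.
Here Q = [Al³⁺(aq)] / [Ga³⁺(aq)] = 0.0142 (log Q = −1.849), giving E = +1.113 − (0.071/3)·(−1.849) = +1.1568 V.
Then ΔG = −nFE = −3 × 96485 × +1.1568 J/mol = −335 kJ/mol.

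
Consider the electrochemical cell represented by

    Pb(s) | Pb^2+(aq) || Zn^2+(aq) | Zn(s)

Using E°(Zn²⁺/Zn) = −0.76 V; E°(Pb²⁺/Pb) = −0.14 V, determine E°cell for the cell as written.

−0.62 V

By convention the left-hand electrode in cell notation is the anode (oxidation) and the right-hand electrode is the cathode (reduction).
E°cell = E°(right) − E°(left) = −0.76 − (−0.14) = −0.62 V.
The negative sign shows that, as written, the cell would require an external voltage to drive the reaction.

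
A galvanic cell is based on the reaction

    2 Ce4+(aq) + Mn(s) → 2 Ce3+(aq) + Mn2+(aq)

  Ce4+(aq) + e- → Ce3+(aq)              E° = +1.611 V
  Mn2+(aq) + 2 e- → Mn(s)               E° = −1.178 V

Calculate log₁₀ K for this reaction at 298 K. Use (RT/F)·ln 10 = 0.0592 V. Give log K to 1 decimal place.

log K = 94.2

The Ce⁴⁺/Ce³⁺ couple is reduced (cathode); E°cell = +1.611 − (−1.178) = +2.789 V with n = 2.
At equilibrium E = 0, so log K = nE°cell / 0.0592 = (2)(+2.789) / 0.0592 = 94.2.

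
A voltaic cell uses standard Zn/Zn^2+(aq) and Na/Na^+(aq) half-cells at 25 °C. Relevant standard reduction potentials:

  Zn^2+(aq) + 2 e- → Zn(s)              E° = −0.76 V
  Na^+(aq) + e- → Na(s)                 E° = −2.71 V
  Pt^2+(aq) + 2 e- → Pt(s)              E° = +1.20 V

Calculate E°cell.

Of the two couples in this cell, the one with the more positive reduction potential is reduced at the cathode: here that is Zn²⁺/Zn (−0.76 V); Na⁺/Na (−2.71 V) is the anode.
E°cell = E°(cathode) − E°(anode) = −0.76 − (−2.71) = +1.95 V.

+1.95 V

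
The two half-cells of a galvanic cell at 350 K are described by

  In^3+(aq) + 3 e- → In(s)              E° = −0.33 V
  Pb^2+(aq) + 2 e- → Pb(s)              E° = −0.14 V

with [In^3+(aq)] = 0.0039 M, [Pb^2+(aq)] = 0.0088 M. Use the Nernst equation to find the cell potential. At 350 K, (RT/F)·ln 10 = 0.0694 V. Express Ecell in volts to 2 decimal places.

+0.17 V

Pb²⁺/Pb is reduced (cathode, E° = −0.14 V) and In³⁺/In is oxidized (anode).
The standard potential is −0.14 − (−0.33) = +0.19 V and the balanced reaction transfers n = 6 electrons.
Balancing gives 3 Pb^2+(aq) + 2 In(s) → 3 Pb(s) + 2 In^3+(aq); hence Q = [In^3+(aq)]^2 / [Pb^2+(aq)]^3 = 22.3 (log Q = 1.349).
E = E° − (0.0694/n)·log Q = +0.19 − (0.0694/6)(1.349) = +0.17 V.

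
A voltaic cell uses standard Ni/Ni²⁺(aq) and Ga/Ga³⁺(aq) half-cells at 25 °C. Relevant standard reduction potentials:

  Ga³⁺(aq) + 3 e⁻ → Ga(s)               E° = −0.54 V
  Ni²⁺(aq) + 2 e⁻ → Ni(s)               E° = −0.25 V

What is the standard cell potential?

The Ni²⁺/Ni couple has the higher E°, so Ni ion is reduced (cathode) and Ga is oxidized (anode).
E°cell = E°(cathode) − E°(anode) = −0.25 − (−0.54) = +0.29 V.

+0.29 V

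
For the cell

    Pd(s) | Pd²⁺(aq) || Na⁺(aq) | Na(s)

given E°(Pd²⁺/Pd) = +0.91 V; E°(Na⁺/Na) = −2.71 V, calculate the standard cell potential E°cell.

−3.62 V

By convention the left-hand electrode in cell notation is the anode (oxidation) and the right-hand electrode is the cathode (reduction).
E°cell = E°(right) − E°(left) = −2.71 − (+0.91) = −3.62 V.
The negative sign shows that, as written, the cell would require an external voltage to drive the reaction.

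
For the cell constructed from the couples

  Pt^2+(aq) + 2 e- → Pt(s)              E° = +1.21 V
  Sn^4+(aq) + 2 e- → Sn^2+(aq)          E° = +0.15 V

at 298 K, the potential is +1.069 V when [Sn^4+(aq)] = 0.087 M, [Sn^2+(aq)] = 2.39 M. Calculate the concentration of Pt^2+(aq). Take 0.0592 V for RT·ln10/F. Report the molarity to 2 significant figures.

The Pt²⁺/Pt couple has the larger reduction potential, so it is the cathode: E°cell = +1.21 − (+0.15) = +1.06 V and n = 2.
From the Nernst equation, log Q = n(E° − E)/0.0592 = 2·(+1.06 − (+1.069))/0.0592 = −0.304.
For Pt^2+(aq) + Sn^2+(aq) → Pt(s) + Sn^4+(aq), the reaction quotient is Q = [Sn^4+(aq)] / ([Pt^2+(aq)]·[Sn^2+(aq)]).
Solving for the unknown gives log [Pt^2+(aq)] = −1.135, so [Pt^2+(aq)] ≈ 0.073 M.

0.073 M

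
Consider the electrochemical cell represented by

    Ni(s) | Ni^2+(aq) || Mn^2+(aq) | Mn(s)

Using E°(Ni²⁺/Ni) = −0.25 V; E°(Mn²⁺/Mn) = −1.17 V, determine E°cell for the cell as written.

−0.92 V

By convention the left-hand electrode in cell notation is the anode (oxidation) and the right-hand electrode is the cathode (reduction).
E°cell = E°(right) − E°(left) = −1.17 − (−0.25) = −0.92 V.
The negative sign shows that, as written, the cell would require an external voltage to drive the reaction.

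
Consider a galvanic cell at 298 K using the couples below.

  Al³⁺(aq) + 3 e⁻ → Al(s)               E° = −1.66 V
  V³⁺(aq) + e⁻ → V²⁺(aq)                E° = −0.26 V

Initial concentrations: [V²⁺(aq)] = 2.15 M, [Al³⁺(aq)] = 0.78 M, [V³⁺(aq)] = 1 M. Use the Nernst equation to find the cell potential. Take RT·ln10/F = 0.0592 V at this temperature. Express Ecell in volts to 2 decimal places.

The V³⁺/V²⁺ couple has the more positive E°, so it is the cathode; Al³⁺/Al is the anode.
E°cell = E°cat − E°an = −0.26 − (−1.66) = +1.40 V; n = 3.
The balanced reaction is 3 V³⁺(aq) + Al(s) → 3 V²⁺(aq) + Al³⁺(aq), so Q = ([V²⁺(aq)]^3·[Al³⁺(aq)]) / [V³⁺(aq)]^3 = 7.75 and log Q = 0.889.
Applying E = E° − (RT ln10/nF)·log Q gives +1.40 − (0.0592/3)(0.889) = +1.38 V.

+1.38 V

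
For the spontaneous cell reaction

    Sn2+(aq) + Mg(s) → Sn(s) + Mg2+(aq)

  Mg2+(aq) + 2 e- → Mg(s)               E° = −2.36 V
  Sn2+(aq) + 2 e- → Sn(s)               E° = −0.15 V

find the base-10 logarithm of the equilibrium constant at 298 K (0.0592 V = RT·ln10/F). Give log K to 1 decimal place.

The Sn²⁺/Sn couple is reduced (cathode); E°cell = −0.15 − (−2.36) = +2.21 V with n = 2.
At equilibrium E = 0, so log K = nE°cell / 0.0592 = (2)(+2.21) / 0.0592 = 74.7.

log K = 74.7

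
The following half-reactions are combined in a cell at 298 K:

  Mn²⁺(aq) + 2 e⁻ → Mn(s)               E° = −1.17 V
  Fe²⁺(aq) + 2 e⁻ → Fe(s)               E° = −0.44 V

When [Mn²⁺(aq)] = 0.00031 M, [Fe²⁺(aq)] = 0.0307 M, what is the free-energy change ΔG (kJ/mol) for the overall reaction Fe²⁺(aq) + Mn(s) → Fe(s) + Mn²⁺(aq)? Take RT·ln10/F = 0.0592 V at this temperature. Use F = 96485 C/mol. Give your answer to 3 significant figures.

−152 kJ/mol

The standard cell potential is −0.44 − (−1.17) = +0.73 V, with n = 2 electrons in the balanced equation.
Q = [Mn²⁺(aq)] / [Fe²⁺(aq)] = 0.0101, so log Q = −1.996 and E = +0.73 − (0.0592/2)(−1.996) = +0.7891 V.
Then ΔG = −nFE = −2 × 96485 × +0.7891 J/mol = −152 kJ/mol.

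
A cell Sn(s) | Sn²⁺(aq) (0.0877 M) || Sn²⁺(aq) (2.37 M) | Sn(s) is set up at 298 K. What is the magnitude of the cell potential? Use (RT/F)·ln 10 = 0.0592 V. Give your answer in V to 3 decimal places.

For a concentration cell E°cell = 0, since both electrodes use the same couple.
The compartment with the higher Sn²⁺(aq) concentration (2.37 M) acts as the cathode; ions are reduced there and produced at the dilute (0.0877 M) anode.
With n = 2, Ecell = −(0.0592/2)·log([dilute]/[conc]) = −(0.0592/2)·log(0.0877/2.37) = +0.042 V.

0.042 V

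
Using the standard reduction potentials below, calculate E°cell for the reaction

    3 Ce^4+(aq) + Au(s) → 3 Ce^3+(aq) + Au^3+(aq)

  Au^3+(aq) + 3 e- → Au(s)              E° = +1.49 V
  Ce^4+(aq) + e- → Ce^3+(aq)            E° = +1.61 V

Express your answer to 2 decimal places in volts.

In the reaction as written, Ce^4+(aq) is reduced (cathode) and Au^3+(aq) is produced by oxidation at the anode.
E°cell = E°(cathode) − E°(anode) = +1.61 − (+1.49) = +0.12 V.

+0.12 V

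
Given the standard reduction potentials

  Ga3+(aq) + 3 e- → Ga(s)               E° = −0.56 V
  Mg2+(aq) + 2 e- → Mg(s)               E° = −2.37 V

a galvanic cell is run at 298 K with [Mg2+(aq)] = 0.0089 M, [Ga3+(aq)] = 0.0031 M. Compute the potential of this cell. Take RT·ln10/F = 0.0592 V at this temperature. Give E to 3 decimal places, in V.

Since E°(Ga³⁺/Ga) > E°(Mg²⁺/Mg), Ga³⁺/Ga serves as the cathode.
E°cell = E°cat − E°an = −0.56 − (−2.37) = +1.81 V; n = 6.
Balancing gives 2 Ga3+(aq) + 3 Mg(s) → 2 Ga(s) + 3 Mg2+(aq); hence Q = [Mg2+(aq)]^3 / [Ga3+(aq)]^2 = 0.0734 (log Q = −1.135).
E = E° − (0.0592/n)·log Q = +1.81 − (0.0592/6)(−1.135) = +1.821 V.

+1.821 V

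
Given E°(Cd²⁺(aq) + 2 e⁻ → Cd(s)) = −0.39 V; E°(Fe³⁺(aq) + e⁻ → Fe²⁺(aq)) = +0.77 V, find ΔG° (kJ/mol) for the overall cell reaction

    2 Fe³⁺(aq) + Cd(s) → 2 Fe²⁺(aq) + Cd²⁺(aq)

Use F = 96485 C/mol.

In the reaction as written Fe³⁺(aq) is reduced, so the Fe³⁺/Fe²⁺ couple is the cathode and Cd²⁺/Cd is the anode.
E°cell = +0.77 − (−0.39) = +1.16 V; balancing electrons gives n = 2.
ΔG° = −nFE°cell = −(2)(96485)(+1.16) J/mol = −224 kJ/mol.

−224 kJ/mol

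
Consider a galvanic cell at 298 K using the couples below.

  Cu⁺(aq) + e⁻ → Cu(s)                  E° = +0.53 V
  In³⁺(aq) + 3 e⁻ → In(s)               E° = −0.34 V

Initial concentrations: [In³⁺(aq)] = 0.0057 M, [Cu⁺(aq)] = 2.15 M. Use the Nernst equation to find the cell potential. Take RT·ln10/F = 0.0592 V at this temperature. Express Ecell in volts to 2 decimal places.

+0.93 V

Since E°(Cu⁺/Cu) > E°(In³⁺/In), Cu⁺/Cu serves as the cathode.
The standard potential is +0.53 − (−0.34) = +0.87 V and the balanced reaction transfers n = 3 electrons.
Balancing gives 3 Cu⁺(aq) + In(s) → 3 Cu(s) + In³⁺(aq); hence Q = [In³⁺(aq)] / [Cu⁺(aq)]^3 = 0.000574 (log Q = −3.241).
E = E° − (0.0592/n)·log Q = +0.87 − (0.0592/3)(−3.241) = +0.93 V.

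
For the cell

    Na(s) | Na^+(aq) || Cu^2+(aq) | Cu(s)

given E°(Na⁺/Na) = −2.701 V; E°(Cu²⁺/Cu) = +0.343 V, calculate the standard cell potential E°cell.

By convention the left-hand electrode in cell notation is the anode (oxidation) and the right-hand electrode is the cathode (reduction).
E°cell = E°(right) − E°(left) = +0.343 − (−2.701) = +3.044 V.

+3.044 V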